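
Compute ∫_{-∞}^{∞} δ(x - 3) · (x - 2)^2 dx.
1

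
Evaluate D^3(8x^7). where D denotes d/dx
1680 x^{4}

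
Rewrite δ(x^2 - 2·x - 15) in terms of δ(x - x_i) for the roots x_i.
\frac{\delta(x + 3) + \delta(x - 5)}{8}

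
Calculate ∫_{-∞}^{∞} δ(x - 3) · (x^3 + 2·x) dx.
33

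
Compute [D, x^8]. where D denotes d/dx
8 x^{7}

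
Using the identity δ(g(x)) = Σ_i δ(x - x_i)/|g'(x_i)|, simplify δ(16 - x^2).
\frac{\delta(x - 4) + \delta(x + 4)}{8}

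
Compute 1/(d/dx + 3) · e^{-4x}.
- e^{- 4 x}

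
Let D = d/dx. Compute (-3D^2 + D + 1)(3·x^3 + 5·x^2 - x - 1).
3 x^{3} + 14 x^{2} - 45 x - 32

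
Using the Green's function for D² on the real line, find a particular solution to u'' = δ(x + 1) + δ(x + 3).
\frac{|x + 1|}{2} + \frac{|x + 3|}{2}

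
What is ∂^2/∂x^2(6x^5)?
120 x^{3}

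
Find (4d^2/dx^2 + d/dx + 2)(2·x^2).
4 x^{2} + 4 x + 16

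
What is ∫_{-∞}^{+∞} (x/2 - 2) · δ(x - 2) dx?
-1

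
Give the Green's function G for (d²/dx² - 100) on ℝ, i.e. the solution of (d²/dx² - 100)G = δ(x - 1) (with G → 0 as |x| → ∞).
-\frac{e^{-10|x - 1|}}{20}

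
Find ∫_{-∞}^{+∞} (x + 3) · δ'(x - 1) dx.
-1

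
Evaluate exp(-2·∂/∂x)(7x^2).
7 x^{2} - 28 x + 28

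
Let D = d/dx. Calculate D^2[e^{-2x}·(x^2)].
2 \left(2 x^{2} - 4 x + 1\right) e^{- 2 x}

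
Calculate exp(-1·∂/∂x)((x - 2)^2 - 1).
x^{2} - 6 x + 8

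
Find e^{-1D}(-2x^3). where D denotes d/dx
- 2 x^{3} + 6 x^{2} - 6 x + 2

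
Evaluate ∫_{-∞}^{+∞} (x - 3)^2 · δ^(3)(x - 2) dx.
0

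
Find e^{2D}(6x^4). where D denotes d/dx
6 x^{4} + 48 x^{3} + 144 x^{2} + 192 x + 96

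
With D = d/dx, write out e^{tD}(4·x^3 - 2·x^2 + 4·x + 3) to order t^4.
4 t^{3} + t^{2} \left(12 x - 2\right) + 4 t \left(3 x^{2} - x + 1\right) + 4 x^{3} - 2 x^{2} + 4 x + 3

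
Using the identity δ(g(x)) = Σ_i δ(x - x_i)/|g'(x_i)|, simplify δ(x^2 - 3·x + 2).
\frac{\delta(x - 1) + \delta(x - 2)}{1}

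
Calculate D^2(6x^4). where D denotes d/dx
72 x^{2}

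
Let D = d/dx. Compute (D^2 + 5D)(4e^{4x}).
144 e^{4 x}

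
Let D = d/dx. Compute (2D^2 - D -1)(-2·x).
2 x + 2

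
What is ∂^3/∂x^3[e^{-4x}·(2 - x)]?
16 \left(4 x - 11\right) e^{- 4 x}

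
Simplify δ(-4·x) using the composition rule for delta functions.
\frac{\delta(x)}{4}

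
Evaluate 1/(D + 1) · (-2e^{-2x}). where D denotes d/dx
2 e^{- 2 x}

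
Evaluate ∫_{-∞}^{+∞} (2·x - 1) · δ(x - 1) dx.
1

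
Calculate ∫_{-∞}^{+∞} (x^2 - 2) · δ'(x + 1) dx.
2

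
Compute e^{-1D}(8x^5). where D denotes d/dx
8 x^{5} - 40 x^{4} + 80 x^{3} - 80 x^{2} + 40 x - 8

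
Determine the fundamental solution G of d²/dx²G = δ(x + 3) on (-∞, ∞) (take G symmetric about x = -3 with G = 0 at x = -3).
\frac{|x + 3|}{2}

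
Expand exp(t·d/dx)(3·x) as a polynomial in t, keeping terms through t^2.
3 t + 3 x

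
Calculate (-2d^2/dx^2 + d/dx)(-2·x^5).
10 x^{3} \left(8 - x\right)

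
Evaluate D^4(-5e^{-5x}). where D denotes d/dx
- 3125 e^{- 5 x}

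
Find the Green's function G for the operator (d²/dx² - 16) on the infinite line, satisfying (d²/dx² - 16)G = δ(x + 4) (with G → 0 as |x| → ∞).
-\frac{e^{-4|x + 4|}}{8}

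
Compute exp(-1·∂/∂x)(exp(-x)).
e^{1 - x}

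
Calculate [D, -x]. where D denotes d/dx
-1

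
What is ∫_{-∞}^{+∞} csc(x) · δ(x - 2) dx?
\csc{\left(2 \right)}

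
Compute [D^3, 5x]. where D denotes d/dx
15D^{2}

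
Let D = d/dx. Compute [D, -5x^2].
- 10 x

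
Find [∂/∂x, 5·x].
5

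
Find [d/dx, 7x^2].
14 x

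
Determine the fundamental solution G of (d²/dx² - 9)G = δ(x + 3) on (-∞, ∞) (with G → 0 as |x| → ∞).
-\frac{e^{-3|x + 3|}}{6}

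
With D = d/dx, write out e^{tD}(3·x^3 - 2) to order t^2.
9 t^{2} x + 9 t x^{2} + 3 x^{3} - 2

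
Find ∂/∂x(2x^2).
4 x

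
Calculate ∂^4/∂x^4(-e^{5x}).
- 625 e^{5 x}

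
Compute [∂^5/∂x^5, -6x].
-30\frac{d^{4}}{dx^{4}}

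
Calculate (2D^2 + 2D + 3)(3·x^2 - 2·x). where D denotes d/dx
9 x^{2} + 6 x + 8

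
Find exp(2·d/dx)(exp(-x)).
e^{- x - 2}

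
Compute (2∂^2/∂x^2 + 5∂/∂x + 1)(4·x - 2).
4 x + 18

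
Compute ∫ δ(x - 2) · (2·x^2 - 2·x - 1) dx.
3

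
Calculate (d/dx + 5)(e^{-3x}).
2 e^{- 3 x}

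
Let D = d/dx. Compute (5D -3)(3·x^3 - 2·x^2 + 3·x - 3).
- 9 x^{3} + 51 x^{2} - 29 x + 24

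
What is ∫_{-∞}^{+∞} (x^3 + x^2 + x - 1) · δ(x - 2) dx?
13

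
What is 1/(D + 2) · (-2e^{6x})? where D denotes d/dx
- \frac{e^{6 x}}{4}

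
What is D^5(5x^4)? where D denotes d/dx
0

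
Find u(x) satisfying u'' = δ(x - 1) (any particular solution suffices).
\frac{|x - 1|}{2}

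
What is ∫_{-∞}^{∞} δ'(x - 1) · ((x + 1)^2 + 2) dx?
-4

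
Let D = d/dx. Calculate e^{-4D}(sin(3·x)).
\sin{\left(3 x - 12 \right)}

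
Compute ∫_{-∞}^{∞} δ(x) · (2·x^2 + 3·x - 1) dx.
-1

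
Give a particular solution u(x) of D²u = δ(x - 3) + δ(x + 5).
\frac{|x - 3|}{2} + \frac{|x + 5|}{2}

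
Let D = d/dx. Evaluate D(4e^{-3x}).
- 12 e^{- 3 x}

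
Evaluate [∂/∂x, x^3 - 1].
3 x^{2}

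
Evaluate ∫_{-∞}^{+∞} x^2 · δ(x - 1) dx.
1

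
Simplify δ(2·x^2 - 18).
\frac{\delta(x - 3) + \delta(x + 3)}{12}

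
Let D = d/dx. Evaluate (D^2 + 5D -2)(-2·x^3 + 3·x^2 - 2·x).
4 x^{3} - 36 x^{2} + 22 x - 4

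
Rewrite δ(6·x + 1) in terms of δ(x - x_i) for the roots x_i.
\frac{\delta(x + 1/6)}{6}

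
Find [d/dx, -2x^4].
- 8 x^{3}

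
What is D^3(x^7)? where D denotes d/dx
210 x^{4}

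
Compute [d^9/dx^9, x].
9\frac{d^{8}}{dx^{8}}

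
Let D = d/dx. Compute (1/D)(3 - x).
- \frac{x^{2}}{2} + 3 x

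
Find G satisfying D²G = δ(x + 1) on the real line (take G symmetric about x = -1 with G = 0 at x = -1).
\frac{|x + 1|}{2}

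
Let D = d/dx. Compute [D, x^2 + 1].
2 x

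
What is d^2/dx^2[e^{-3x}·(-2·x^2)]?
2 \left(- 9 x^{2} + 12 x - 2\right) e^{- 3 x}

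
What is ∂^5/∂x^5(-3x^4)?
0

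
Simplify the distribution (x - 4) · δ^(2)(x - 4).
-2\delta'(x - 4)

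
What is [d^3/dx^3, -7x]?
-21\frac{d^{2}}{dx^{2}}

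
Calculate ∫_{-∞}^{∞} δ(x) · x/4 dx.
0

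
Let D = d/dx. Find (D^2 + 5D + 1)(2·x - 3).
2 x + 7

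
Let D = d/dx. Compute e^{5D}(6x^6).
6 x^{6} + 180 x^{5} + 2250 x^{4} + 15000 x^{3} + 56250 x^{2} + 112500 x + 93750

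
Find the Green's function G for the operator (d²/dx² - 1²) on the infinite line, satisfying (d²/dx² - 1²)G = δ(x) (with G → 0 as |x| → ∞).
-\frac{e^{-|x|}}{2}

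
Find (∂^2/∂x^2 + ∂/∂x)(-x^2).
- 2 x - 2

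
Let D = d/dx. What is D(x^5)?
5 x^{4}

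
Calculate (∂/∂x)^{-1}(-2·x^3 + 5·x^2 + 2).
- \frac{x^{4}}{2} + \frac{5 x^{3}}{3} + 2 x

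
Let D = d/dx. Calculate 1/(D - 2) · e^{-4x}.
- \frac{e^{- 4 x}}{6}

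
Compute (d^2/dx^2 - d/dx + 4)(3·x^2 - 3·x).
12 x^{2} - 18 x + 9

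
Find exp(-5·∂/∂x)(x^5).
x^{5} - 25 x^{4} + 250 x^{3} - 1250 x^{2} + 3125 x - 3125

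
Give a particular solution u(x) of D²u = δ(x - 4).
\frac{|x - 4|}{2}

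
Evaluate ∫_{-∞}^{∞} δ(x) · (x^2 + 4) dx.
4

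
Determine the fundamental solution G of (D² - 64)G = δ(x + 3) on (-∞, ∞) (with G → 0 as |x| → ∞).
-\frac{e^{-8|x + 3|}}{16}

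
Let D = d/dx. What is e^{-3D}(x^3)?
x^{3} - 9 x^{2} + 27 x - 27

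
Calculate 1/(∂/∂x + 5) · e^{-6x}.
- e^{- 6 x}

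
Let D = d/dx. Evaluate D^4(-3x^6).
- 1080 x^{2}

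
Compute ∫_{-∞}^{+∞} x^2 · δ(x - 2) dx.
4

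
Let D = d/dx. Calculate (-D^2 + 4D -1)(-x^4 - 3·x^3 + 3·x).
x^{4} - 13 x^{3} - 24 x^{2} + 15 x + 12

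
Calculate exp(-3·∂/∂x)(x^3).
x^{3} - 9 x^{2} + 27 x - 27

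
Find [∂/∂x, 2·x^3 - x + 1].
6 x^{2} - 1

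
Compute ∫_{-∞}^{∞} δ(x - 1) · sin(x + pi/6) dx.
\sin{\left(\frac{\pi}{6} + 1 \right)}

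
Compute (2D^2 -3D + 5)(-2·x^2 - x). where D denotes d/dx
- 10 x^{2} + 7 x - 5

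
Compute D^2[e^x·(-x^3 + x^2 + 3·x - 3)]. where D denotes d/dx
\left(- x^{3} - 5 x^{2} + x + 5\right) e^{x}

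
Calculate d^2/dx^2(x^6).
30 x^{4}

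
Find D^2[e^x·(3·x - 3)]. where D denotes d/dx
3 \left(x + 1\right) e^{x}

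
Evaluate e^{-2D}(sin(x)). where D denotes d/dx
\sin{\left(x - 2 \right)}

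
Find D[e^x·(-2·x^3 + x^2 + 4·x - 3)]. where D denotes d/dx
\left(- 2 x^{3} - 5 x^{2} + 6 x + 1\right) e^{x}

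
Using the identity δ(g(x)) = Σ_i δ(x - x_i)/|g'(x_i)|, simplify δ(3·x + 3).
\frac{\delta(x + 1)}{3}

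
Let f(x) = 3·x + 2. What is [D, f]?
3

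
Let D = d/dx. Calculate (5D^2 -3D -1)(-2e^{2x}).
- 26 e^{2 x}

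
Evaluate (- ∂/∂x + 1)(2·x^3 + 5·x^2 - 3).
2 x^{3} - x^{2} - 10 x - 3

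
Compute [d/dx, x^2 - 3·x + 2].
2 x - 3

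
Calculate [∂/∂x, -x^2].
- 2 x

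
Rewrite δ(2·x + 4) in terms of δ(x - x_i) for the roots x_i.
\frac{\delta(x + 2)}{2}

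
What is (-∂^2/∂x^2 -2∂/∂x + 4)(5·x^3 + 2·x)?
20 x^{3} - 30 x^{2} - 22 x - 4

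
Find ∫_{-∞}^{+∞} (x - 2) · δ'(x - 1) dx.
-1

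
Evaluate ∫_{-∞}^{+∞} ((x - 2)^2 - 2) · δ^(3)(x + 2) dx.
0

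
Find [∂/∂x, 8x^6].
48 x^{5}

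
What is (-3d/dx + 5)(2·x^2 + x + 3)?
10 x^{2} - 7 x + 12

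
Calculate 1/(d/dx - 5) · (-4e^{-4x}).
\frac{4 e^{- 4 x}}{9}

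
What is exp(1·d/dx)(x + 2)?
x + 3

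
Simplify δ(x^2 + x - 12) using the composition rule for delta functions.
\frac{\delta(x + 4) + \delta(x - 3)}{7}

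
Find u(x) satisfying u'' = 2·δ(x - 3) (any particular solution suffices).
|x - 3|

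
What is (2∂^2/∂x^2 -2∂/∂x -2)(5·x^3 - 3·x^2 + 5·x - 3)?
- 10 x^{3} - 24 x^{2} + 62 x - 16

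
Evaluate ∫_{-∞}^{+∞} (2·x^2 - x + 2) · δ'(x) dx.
1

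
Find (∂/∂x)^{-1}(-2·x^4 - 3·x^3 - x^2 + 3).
- \frac{2 x^{5}}{5} - \frac{3 x^{4}}{4} - \frac{x^{3}}{3} + 3 x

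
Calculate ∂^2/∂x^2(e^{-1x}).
e^{- x}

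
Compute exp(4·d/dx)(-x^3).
- x^{3} - 12 x^{2} - 48 x - 64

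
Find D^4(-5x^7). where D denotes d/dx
- 4200 x^{3}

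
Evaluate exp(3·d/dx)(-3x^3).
- 3 x^{3} - 27 x^{2} - 81 x - 81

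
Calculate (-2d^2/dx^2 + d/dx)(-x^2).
4 - 2 x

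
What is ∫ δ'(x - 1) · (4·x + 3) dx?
-4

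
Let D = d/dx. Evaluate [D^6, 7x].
42D^{5}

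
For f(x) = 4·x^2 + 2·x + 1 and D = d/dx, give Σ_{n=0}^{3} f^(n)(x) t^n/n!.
4 t^{2} + 2 t \left(4 x + 1\right) + 4 x^{2} + 2 x + 1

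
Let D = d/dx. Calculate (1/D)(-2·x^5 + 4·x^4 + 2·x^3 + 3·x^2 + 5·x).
- \frac{x^{6}}{3} + \frac{4 x^{5}}{5} + \frac{x^{4}}{2} + x^{3} + \frac{5 x^{2}}{2}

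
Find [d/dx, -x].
-1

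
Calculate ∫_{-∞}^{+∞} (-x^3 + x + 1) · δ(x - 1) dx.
1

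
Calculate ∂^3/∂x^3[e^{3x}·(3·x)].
81 \left(x + 1\right) e^{3 x}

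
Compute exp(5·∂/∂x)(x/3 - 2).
\frac{x}{3} - \frac{1}{3}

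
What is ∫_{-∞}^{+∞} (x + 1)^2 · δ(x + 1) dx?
0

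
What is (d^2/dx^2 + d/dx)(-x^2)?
- 2 x - 2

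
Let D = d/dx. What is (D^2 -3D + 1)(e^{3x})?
e^{3 x}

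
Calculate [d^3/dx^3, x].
3\frac{d^{2}}{dx^{2}}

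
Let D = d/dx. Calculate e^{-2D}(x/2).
\frac{x}{2} - 1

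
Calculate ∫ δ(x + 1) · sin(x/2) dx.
- \sin{\left(\frac{1}{2} \right)}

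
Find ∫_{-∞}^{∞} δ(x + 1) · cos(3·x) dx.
\cos{\left(3 \right)}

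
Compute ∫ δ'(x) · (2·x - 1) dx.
-2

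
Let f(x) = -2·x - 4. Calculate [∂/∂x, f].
-2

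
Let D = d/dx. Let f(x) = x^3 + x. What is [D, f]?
3 x^{2} + 1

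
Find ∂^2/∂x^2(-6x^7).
- 252 x^{5}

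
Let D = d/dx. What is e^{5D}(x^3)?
x^{3} + 15 x^{2} + 75 x + 125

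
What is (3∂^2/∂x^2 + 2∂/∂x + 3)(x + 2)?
3 x + 8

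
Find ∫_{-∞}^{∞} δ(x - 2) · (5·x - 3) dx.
7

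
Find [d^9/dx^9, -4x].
-36\frac{d^{8}}{dx^{8}}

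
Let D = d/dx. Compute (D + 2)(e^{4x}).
6 e^{4 x}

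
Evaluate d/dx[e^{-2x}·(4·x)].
4 \left(1 - 2 x\right) e^{- 2 x}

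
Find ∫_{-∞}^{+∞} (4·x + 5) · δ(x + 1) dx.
1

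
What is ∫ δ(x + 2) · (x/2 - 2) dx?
-3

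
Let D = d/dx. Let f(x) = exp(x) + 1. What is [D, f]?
e^{x}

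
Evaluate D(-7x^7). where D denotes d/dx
- 49 x^{6}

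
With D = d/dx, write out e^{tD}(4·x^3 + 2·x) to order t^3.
4 t^{3} + 12 t^{2} x + 2 t \left(6 x^{2} + 1\right) + 4 x^{3} + 2 x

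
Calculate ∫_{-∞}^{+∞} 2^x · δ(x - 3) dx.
8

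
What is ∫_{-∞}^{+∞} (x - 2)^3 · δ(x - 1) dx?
-1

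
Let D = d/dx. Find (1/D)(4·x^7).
\frac{x^{8}}{2}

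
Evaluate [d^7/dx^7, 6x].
42\frac{d^{6}}{dx^{6}}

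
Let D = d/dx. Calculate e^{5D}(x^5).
x^{5} + 25 x^{4} + 250 x^{3} + 1250 x^{2} + 3125 x + 3125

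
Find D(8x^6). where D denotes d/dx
48 x^{5}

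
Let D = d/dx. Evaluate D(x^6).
6 x^{5}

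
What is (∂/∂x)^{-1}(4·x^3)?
x^{4}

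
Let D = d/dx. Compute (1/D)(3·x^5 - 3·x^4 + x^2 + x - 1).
\frac{x^{6}}{2} - \frac{3 x^{5}}{5} + \frac{x^{3}}{3} + \frac{x^{2}}{2} - x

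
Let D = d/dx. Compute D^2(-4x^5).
- 80 x^{3}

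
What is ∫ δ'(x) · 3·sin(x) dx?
-3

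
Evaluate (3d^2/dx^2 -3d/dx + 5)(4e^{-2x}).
92 e^{- 2 x}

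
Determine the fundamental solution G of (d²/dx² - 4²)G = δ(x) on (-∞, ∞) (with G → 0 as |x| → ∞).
-\frac{e^{-4|x|}}{8}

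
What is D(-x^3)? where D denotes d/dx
- 3 x^{2}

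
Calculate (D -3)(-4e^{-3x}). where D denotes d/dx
24 e^{- 3 x}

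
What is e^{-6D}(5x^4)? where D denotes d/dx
5 x^{4} - 120 x^{3} + 1080 x^{2} - 4320 x + 6480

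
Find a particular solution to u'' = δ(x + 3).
\frac{|x + 3|}{2}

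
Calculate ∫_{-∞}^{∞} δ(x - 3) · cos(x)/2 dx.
\frac{\cos{\left(3 \right)}}{2}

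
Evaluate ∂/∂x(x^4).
4 x^{3}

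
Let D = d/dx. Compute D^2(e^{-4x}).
16 e^{- 4 x}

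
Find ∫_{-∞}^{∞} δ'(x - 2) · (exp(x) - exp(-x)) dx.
- 2 \cosh{\left(2 \right)}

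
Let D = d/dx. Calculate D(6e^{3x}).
18 e^{3 x}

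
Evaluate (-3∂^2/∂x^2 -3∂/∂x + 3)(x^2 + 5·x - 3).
3 x^{2} + 9 x - 30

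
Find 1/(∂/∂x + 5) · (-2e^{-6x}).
2 e^{- 6 x}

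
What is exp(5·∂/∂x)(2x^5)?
2 x^{5} + 50 x^{4} + 500 x^{3} + 2500 x^{2} + 6250 x + 6250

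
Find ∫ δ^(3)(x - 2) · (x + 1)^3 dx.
-6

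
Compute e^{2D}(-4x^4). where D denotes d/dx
- 4 x^{4} - 32 x^{3} - 96 x^{2} - 128 x - 64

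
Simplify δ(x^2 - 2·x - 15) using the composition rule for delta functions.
\frac{\delta(x - 5) + \delta(x + 3)}{8}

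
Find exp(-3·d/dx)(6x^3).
6 x^{3} - 54 x^{2} + 162 x - 162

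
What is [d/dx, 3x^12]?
36 x^{11}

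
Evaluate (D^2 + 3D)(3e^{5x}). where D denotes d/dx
120 e^{5 x}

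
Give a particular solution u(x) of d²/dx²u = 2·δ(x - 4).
|x - 4|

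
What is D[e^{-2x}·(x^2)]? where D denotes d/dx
2 x \left(1 - x\right) e^{- 2 x}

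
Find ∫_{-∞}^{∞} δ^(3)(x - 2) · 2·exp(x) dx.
- 2 e^{2}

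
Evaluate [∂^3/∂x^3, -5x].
-15\frac{d^{2}}{dx^{2}}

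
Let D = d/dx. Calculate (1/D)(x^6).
\frac{x^{7}}{7}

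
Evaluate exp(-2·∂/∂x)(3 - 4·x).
11 - 4 x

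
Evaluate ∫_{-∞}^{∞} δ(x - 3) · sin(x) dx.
\sin{\left(3 \right)}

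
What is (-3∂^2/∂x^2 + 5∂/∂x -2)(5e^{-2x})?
- 120 e^{- 2 x}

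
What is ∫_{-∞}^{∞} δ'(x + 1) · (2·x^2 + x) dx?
3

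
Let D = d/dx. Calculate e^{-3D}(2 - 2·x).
8 - 2 x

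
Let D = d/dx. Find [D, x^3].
3 x^{2}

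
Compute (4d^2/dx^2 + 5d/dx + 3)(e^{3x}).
54 e^{3 x}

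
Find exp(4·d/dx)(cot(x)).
\cot{\left(x + 4 \right)}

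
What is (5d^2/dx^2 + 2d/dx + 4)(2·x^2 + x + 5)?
8 x^{2} + 12 x + 42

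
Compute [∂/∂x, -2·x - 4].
-2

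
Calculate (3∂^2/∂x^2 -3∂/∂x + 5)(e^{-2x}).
23 e^{- 2 x}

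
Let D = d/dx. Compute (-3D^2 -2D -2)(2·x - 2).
- 4 x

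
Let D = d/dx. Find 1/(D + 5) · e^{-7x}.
- \frac{e^{- 7 x}}{2}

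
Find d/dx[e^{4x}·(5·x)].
\left(20 x + 5\right) e^{4 x}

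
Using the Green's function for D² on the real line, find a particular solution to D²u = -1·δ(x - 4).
-\frac{|x - 4|}{2}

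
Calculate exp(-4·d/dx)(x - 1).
x - 5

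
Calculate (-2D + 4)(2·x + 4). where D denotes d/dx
8 x + 12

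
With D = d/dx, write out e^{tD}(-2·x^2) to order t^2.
- 2 t^{2} - 4 t x - 2 x^{2}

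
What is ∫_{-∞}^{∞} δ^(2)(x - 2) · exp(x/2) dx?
\frac{e}{4}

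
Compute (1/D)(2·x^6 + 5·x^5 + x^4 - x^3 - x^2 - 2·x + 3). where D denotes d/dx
\frac{2 x^{7}}{7} + \frac{5 x^{6}}{6} + \frac{x^{5}}{5} - \frac{x^{4}}{4} - \frac{x^{3}}{3} - x^{2} + 3 x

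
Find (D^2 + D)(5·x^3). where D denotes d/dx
15 x \left(x + 2\right)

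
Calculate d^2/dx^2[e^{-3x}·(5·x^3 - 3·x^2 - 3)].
3 \left(15 x^{3} - 39 x^{2} + 22 x - 11\right) e^{- 3 x}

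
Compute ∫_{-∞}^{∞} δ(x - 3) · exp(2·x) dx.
e^{6}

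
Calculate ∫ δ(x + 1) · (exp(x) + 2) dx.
e^{-1} + 2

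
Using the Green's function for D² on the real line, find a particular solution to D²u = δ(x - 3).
\frac{|x - 3|}{2}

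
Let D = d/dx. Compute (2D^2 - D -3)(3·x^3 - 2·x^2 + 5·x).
- 9 x^{3} - 3 x^{2} + 25 x - 13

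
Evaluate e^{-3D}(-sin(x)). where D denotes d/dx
- \sin{\left(x - 3 \right)}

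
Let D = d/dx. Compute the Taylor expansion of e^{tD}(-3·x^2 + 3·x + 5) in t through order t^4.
- 3 t^{2} - 3 t \left(2 x - 1\right) - 3 x^{2} + 3 x + 5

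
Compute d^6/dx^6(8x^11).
2661120 x^{5}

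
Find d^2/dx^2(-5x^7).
- 210 x^{5}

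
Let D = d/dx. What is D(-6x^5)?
- 30 x^{4}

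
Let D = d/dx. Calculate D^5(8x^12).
760320 x^{7}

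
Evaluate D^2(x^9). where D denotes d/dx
72 x^{7}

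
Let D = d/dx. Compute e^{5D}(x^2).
x^{2} + 10 x + 25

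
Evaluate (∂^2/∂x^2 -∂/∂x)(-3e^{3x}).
- 18 e^{3 x}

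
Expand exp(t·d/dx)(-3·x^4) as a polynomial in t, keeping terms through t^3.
3 x \left(- 4 t^{3} - 6 t^{2} x - 4 t x^{2} - x^{3}\right)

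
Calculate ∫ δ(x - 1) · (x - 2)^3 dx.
-1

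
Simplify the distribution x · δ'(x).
-\delta(x)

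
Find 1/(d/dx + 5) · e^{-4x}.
e^{- 4 x}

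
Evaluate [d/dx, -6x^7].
- 42 x^{6}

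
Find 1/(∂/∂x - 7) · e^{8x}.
e^{8 x}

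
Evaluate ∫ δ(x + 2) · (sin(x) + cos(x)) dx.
- \sin{\left(2 \right)} + \cos{\left(2 \right)}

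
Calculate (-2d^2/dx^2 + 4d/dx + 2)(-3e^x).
- 12 e^{x}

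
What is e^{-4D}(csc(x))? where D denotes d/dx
\csc{\left(x - 4 \right)}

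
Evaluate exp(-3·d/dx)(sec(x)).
\sec{\left(x - 3 \right)}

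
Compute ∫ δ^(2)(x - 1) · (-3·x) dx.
0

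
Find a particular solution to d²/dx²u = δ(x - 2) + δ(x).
\frac{|x - 2|}{2} + \frac{|x|}{2}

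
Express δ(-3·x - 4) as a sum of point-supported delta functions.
\frac{\delta(x + 4/3)}{3}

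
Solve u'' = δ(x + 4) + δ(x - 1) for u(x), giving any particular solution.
\frac{|x + 4|}{2} + \frac{|x - 1|}{2}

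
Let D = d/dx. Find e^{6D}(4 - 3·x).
- 3 x - 14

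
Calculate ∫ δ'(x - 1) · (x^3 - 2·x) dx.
-1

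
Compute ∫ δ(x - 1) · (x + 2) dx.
3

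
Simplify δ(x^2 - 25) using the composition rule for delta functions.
\frac{\delta(x - 5) + \delta(x + 5)}{10}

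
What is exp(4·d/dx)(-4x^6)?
- 4 x^{6} - 96 x^{5} - 960 x^{4} - 5120 x^{3} - 15360 x^{2} - 24576 x - 16384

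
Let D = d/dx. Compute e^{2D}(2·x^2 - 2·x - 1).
2 x^{2} + 6 x + 3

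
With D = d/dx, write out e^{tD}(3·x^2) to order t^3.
3 t^{2} + 6 t x + 3 x^{2}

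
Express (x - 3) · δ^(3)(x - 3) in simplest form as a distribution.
-3\delta^{(2)}(x - 3)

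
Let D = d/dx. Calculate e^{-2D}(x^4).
x^{4} - 8 x^{3} + 24 x^{2} - 32 x + 16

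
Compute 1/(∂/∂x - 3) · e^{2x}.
- e^{2 x}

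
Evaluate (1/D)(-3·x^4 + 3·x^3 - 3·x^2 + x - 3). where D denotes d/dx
- \frac{3 x^{5}}{5} + \frac{3 x^{4}}{4} - x^{3} + \frac{x^{2}}{2} - 3 x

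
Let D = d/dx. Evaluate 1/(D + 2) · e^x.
\frac{e^{x}}{3}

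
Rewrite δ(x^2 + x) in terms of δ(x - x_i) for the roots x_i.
\frac{\delta(x + 1) + \delta(x)}{1}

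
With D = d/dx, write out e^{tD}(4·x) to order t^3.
4 t + 4 x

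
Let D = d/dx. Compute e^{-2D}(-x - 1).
1 - x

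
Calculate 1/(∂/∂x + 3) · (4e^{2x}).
\frac{4 e^{2 x}}{5}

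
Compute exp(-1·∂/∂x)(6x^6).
6 x^{6} - 36 x^{5} + 90 x^{4} - 120 x^{3} + 90 x^{2} - 36 x + 6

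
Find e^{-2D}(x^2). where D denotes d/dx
x^{2} - 4 x + 4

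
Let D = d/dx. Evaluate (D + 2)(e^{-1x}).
e^{- x}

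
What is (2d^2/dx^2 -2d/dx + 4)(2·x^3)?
4 x \left(2 x^{2} - 3 x + 6\right)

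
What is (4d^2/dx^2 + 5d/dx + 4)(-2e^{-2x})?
- 20 e^{- 2 x}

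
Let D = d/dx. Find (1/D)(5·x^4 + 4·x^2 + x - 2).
x^{5} + \frac{4 x^{3}}{3} + \frac{x^{2}}{2} - 2 x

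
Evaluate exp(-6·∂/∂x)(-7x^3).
- 7 x^{3} + 126 x^{2} - 756 x + 1512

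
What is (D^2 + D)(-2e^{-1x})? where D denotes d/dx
0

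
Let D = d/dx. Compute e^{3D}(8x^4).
8 x^{4} + 96 x^{3} + 432 x^{2} + 864 x + 648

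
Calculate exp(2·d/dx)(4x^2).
4 x^{2} + 16 x + 16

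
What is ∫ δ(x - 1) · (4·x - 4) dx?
0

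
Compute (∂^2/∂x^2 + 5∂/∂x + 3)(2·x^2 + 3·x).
6 x^{2} + 29 x + 19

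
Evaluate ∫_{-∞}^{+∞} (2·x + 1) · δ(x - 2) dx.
5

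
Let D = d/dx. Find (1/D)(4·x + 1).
2 x^{2} + x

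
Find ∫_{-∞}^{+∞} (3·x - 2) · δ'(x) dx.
-3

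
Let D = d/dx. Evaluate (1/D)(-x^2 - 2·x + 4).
- \frac{x^{3}}{3} - x^{2} + 4 x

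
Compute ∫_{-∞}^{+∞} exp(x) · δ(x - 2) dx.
e^{2}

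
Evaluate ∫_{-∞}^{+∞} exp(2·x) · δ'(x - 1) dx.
- 2 e^{2}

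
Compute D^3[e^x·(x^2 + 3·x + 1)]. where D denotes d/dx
\left(x^{2} + 9 x + 16\right) e^{x}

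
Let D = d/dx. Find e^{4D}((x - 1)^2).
x^{2} + 6 x + 9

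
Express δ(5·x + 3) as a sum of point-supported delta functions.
\frac{\delta(x + 3/5)}{5}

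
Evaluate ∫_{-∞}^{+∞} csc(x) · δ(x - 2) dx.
\csc{\left(2 \right)}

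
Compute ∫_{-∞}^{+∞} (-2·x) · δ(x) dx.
0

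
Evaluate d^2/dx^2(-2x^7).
- 84 x^{5}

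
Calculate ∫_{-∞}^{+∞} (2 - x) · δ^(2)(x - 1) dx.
0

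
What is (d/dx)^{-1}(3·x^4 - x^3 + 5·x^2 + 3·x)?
\frac{3 x^{5}}{5} - \frac{x^{4}}{4} + \frac{5 x^{3}}{3} + \frac{3 x^{2}}{2}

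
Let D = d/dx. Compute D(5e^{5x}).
25 e^{5 x}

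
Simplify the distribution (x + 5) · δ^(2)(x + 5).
-2\delta'(x + 5)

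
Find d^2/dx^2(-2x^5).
- 40 x^{3}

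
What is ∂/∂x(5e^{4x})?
20 e^{4 x}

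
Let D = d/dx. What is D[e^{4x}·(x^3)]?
x^{2} \left(4 x + 3\right) e^{4 x}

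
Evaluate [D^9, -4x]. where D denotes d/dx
-36D^{8}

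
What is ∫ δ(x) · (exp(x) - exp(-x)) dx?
0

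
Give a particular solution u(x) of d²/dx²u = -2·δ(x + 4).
-|x + 4|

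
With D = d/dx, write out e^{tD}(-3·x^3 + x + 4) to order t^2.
- 9 t^{2} x - t \left(9 x^{2} - 1\right) - 3 x^{3} + x + 4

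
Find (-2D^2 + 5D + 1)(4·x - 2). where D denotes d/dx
4 x + 18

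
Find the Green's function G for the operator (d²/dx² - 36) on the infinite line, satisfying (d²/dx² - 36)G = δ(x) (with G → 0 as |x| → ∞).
-\frac{e^{-6|x|}}{12}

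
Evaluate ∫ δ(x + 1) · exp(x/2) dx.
e^{- \frac{1}{2}}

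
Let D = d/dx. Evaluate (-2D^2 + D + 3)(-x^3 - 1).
- 3 x^{3} - 3 x^{2} + 12 x - 3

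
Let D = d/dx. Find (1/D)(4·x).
2 x^{2}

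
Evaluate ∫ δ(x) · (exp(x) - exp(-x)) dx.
0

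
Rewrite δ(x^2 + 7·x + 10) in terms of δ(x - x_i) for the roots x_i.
\frac{\delta(x + 5) + \delta(x + 2)}{3}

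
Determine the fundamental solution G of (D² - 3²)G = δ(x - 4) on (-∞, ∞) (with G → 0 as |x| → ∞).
-\frac{e^{-3|x - 4|}}{6}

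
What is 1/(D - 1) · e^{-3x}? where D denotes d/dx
- \frac{e^{- 3 x}}{4}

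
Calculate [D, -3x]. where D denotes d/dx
-3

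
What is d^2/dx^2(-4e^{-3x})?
- 36 e^{- 3 x}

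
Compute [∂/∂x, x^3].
3 x^{2}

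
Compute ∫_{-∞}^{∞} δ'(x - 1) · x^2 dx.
-2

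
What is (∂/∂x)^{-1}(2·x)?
x^{2}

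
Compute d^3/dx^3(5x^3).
30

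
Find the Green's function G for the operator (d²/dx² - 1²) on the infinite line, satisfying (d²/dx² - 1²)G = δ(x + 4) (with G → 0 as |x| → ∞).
-\frac{e^{-|x + 4|}}{2}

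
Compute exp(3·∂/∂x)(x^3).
x^{3} + 9 x^{2} + 27 x + 27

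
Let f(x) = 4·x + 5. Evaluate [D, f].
4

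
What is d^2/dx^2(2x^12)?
264 x^{10}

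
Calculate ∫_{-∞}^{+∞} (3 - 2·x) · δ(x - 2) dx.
-1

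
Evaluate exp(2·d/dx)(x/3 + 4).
\frac{x}{3} + \frac{14}{3}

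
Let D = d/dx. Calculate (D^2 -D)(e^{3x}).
6 e^{3 x}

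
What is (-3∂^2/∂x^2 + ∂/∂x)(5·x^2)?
10 x - 30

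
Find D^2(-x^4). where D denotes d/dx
- 12 x^{2}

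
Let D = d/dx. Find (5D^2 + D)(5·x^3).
15 x \left(x + 10\right)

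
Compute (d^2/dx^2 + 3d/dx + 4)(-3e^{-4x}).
- 24 e^{- 4 x}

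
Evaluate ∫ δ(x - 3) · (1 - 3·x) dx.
-8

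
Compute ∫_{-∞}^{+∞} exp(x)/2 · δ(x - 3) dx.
\frac{e^{3}}{2}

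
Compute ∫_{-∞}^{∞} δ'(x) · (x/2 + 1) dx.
- \frac{1}{2}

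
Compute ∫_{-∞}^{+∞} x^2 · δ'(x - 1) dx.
-2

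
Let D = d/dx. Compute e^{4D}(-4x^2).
- 4 x^{2} - 32 x - 64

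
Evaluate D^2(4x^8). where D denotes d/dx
224 x^{6}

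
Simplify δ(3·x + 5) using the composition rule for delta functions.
\frac{\delta(x + 5/3)}{3}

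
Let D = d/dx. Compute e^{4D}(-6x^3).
- 6 x^{3} - 72 x^{2} - 288 x - 384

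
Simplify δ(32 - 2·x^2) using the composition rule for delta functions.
\frac{\delta(x - 4) + \delta(x + 4)}{16}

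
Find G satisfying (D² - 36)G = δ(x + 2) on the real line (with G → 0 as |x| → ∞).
-\frac{e^{-6|x + 2|}}{12}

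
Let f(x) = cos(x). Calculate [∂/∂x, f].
- \sin{\left(x \right)}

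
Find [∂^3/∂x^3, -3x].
-9\frac{d^{2}}{dx^{2}}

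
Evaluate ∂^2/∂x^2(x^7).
42 x^{5}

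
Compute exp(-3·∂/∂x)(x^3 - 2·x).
x^{3} - 9 x^{2} + 25 x - 21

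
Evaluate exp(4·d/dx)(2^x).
2^{x + 4}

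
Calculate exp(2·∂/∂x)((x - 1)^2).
x^{2} + 2 x + 1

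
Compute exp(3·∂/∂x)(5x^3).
5 x^{3} + 45 x^{2} + 135 x + 135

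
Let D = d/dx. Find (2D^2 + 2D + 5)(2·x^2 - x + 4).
10 x^{2} + 3 x + 26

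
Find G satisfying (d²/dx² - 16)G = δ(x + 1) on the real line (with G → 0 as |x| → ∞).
-\frac{e^{-4|x + 1|}}{8}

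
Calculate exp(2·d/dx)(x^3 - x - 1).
x^{3} + 6 x^{2} + 11 x + 5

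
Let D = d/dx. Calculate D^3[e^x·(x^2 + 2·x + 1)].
\left(x^{2} + 8 x + 13\right) e^{x}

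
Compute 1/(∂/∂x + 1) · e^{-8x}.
- \frac{e^{- 8 x}}{7}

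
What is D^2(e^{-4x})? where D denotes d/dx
16 e^{- 4 x}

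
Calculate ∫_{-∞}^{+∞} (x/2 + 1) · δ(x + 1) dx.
\frac{1}{2}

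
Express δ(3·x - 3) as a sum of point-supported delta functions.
\frac{\delta(x - 1)}{3}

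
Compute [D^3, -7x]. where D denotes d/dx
-21D^{2}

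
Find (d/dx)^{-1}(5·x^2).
\frac{5 x^{3}}{3}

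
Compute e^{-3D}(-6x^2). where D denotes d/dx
- 6 x^{2} + 36 x - 54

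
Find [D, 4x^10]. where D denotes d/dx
40 x^{9}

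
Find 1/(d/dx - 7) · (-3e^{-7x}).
\frac{3 e^{- 7 x}}{14}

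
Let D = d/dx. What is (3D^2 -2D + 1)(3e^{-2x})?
51 e^{- 2 x}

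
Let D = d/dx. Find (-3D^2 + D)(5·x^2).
10 x - 30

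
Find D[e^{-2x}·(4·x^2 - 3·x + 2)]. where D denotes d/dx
\left(- 8 x^{2} + 14 x - 7\right) e^{- 2 x}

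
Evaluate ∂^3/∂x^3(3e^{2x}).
24 e^{2 x}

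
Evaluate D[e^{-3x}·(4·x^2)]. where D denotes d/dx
4 x \left(2 - 3 x\right) e^{- 3 x}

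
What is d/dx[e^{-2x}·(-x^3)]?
x^{2} \left(2 x - 3\right) e^{- 2 x}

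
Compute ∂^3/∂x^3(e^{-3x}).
- 27 e^{- 3 x}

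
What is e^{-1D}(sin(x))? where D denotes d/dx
\sin{\left(x - 1 \right)}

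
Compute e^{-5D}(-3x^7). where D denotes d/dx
- 3 x^{7} + 105 x^{6} - 1575 x^{5} + 13125 x^{4} - 65625 x^{3} + 196875 x^{2} - 328125 x + 234375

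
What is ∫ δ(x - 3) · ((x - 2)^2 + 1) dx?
2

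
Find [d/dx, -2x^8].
- 16 x^{7}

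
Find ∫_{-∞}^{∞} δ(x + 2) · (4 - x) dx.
6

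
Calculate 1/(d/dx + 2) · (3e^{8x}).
\frac{3 e^{8 x}}{10}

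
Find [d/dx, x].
1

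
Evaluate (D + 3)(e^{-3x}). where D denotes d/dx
0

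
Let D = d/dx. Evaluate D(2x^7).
14 x^{6}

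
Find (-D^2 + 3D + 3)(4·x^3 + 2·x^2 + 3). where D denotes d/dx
12 x^{3} + 42 x^{2} - 12 x + 5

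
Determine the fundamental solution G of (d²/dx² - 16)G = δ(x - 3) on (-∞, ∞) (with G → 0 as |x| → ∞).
-\frac{e^{-4|x - 3|}}{8}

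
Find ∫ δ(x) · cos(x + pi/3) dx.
\frac{1}{2}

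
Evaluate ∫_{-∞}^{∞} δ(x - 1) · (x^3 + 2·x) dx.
3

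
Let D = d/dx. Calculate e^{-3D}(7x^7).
7 x^{7} - 147 x^{6} + 1323 x^{5} - 6615 x^{4} + 19845 x^{3} - 35721 x^{2} + 35721 x - 15309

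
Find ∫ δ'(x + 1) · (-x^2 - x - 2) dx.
-1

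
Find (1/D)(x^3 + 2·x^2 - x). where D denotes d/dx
\frac{x^{4}}{4} + \frac{2 x^{3}}{3} - \frac{x^{2}}{2}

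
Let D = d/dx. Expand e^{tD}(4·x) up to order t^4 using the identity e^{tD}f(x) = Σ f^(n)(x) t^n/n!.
4 t + 4 x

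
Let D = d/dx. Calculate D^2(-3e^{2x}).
- 12 e^{2 x}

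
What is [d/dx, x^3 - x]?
3 x^{2} - 1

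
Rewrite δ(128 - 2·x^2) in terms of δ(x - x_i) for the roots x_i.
\frac{\delta(x - 8) + \delta(x + 8)}{32}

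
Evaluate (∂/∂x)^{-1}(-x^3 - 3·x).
- \frac{x^{4}}{4} - \frac{3 x^{2}}{2}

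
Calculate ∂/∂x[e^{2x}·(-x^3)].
x^{2} \left(- 2 x - 3\right) e^{2 x}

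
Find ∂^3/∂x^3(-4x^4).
- 96 x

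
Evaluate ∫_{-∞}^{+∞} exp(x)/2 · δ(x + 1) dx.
\frac{1}{2 e}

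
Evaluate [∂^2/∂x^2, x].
2\frac{d}{dx}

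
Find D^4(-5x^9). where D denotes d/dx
- 15120 x^{5}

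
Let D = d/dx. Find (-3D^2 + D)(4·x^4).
16 x^{2} \left(x - 9\right)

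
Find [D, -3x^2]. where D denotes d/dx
- 6 x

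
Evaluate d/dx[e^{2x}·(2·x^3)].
x^{2} \left(4 x + 6\right) e^{2 x}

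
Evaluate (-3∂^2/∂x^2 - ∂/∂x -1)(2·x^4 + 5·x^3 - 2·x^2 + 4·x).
- 2 x^{4} - 13 x^{3} - 85 x^{2} - 90 x + 8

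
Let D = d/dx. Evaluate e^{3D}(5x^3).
5 x^{3} + 45 x^{2} + 135 x + 135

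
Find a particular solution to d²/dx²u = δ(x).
\frac{|x|}{2}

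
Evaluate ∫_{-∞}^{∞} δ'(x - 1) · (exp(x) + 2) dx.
- e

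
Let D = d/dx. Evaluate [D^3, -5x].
-15D^{2}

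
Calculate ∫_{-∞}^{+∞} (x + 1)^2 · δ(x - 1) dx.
4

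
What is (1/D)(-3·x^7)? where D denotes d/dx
- \frac{3 x^{8}}{8}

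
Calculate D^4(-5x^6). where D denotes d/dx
- 1800 x^{2}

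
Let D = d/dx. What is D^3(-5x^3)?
-30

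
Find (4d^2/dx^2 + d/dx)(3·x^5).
15 x^{3} \left(x + 16\right)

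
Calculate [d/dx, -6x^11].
- 66 x^{10}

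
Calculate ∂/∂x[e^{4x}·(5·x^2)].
10 x \left(2 x + 1\right) e^{4 x}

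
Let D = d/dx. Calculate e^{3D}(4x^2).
4 x^{2} + 24 x + 36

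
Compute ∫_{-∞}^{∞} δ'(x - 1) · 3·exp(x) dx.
- 3 e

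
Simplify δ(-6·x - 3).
\frac{\delta(x + 1/2)}{6}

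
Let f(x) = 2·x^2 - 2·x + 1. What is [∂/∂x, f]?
4 x - 2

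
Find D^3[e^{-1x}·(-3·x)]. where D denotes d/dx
3 \left(x - 3\right) e^{- x}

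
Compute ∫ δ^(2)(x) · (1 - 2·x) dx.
0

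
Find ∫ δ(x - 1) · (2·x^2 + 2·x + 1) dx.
5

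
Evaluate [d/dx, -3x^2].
- 6 x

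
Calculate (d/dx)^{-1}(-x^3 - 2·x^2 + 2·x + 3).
- \frac{x^{4}}{4} - \frac{2 x^{3}}{3} + x^{2} + 3 x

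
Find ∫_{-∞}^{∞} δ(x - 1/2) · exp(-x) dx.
e^{- \frac{1}{2}}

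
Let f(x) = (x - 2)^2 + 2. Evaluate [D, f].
2 x - 4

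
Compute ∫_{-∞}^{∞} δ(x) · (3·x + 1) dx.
1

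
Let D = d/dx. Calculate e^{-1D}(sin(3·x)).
\sin{\left(3 x - 3 \right)}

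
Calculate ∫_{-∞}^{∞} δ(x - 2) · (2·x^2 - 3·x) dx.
2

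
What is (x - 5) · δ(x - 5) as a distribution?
0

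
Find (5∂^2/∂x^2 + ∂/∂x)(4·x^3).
12 x \left(x + 10\right)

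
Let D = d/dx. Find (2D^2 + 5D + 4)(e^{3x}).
37 e^{3 x}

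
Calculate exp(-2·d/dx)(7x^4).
7 x^{4} - 56 x^{3} + 168 x^{2} - 224 x + 112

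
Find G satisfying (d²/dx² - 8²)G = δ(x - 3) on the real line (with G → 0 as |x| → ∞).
-\frac{e^{-8|x - 3|}}{16}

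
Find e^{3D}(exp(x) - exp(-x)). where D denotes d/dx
2 \sinh{\left(x + 3 \right)}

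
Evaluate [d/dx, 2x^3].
6 x^{2}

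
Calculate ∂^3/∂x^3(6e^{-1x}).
- 6 e^{- x}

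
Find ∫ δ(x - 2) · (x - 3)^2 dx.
1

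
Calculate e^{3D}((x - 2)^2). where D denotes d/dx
x^{2} + 2 x + 1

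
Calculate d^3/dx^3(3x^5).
180 x^{2}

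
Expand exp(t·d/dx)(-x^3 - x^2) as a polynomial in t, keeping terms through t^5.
- t^{3} - t^{2} \left(3 x + 1\right) - t x \left(3 x + 2\right) - x^{3} - x^{2}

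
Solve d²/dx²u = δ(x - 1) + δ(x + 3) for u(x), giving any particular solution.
\frac{|x - 1|}{2} + \frac{|x + 3|}{2}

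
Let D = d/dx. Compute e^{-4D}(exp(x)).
e^{x - 4}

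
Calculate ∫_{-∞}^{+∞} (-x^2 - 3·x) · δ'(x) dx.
3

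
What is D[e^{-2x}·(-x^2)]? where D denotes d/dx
2 x \left(x - 1\right) e^{- 2 x}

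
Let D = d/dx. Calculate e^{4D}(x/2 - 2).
\frac{x}{2}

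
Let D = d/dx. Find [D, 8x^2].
16 x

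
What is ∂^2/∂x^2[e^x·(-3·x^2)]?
3 \left(- x^{2} - 4 x - 2\right) e^{x}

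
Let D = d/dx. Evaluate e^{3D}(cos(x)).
\cos{\left(x + 3 \right)}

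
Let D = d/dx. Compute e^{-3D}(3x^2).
3 x^{2} - 18 x + 27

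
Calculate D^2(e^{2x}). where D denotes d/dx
4 e^{2 x}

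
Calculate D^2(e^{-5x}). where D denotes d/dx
25 e^{- 5 x}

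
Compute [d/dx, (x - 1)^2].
2 x - 2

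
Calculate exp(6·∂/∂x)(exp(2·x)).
e^{2 x + 12}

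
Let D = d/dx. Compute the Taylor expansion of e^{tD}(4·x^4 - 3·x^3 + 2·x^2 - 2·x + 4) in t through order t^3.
t^{3} \left(16 x - 3\right) + t^{2} \left(24 x^{2} - 9 x + 2\right) + t \left(16 x^{3} - 9 x^{2} + 4 x - 2\right) + 4 x^{4} - 3 x^{3} + 2 x^{2} - 2 x + 4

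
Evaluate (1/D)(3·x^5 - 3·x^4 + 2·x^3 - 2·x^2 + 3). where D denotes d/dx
\frac{x^{6}}{2} - \frac{3 x^{5}}{5} + \frac{x^{4}}{2} - \frac{2 x^{3}}{3} + 3 x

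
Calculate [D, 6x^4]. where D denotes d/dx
24 x^{3}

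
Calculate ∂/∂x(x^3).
3 x^{2}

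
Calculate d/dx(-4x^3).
- 12 x^{2}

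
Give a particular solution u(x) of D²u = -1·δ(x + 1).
-\frac{|x + 1|}{2}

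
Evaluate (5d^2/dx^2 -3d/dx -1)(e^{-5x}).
139 e^{- 5 x}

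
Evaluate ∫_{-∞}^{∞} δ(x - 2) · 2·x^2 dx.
8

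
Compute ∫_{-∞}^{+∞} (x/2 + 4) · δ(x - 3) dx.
\frac{11}{2}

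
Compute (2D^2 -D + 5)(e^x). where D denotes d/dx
6 e^{x}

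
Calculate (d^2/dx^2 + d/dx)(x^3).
3 x \left(x + 2\right)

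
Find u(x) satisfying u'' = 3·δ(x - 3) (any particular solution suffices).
\frac{3|x - 3|}{2}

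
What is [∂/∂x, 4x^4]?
16 x^{3}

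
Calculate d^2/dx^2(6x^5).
120 x^{3}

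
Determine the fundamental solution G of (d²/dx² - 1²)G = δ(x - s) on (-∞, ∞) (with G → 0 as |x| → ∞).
-\frac{e^{-|x-s|}}{2}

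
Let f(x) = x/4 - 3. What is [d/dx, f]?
\frac{1}{4}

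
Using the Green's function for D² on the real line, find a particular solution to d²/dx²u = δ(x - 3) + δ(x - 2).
\frac{|x - 3|}{2} + \frac{|x - 2|}{2}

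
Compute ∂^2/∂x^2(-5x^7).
- 210 x^{5}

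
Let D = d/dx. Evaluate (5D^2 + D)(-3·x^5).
15 x^{3} \left(- x - 20\right)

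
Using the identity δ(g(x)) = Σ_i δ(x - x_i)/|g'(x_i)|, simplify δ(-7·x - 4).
\frac{\delta(x + 4/7)}{7}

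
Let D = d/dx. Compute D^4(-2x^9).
- 6048 x^{5}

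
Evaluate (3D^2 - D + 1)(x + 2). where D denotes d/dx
x + 1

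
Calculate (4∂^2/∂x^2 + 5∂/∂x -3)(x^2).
- 3 x^{2} + 10 x + 8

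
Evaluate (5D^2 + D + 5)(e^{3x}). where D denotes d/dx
53 e^{3 x}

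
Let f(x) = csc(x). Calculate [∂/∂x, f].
- \cot{\left(x \right)} \csc{\left(x \right)}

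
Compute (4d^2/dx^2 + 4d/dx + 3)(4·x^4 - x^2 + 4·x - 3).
12 x^{4} + 64 x^{3} + 189 x^{2} + 4 x - 1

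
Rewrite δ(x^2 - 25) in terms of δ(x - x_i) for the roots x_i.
\frac{\delta(x + 5) + \delta(x - 5)}{10}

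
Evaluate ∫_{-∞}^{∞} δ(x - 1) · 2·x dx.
2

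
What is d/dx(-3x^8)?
- 24 x^{7}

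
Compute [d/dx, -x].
-1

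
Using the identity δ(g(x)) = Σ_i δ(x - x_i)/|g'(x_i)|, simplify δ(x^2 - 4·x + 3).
\frac{\delta(x - 1) + \delta(x - 3)}{2}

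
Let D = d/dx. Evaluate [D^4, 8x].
32D^{3}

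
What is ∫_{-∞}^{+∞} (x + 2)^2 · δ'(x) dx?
-4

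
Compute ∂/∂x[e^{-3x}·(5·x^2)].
5 x \left(2 - 3 x\right) e^{- 3 x}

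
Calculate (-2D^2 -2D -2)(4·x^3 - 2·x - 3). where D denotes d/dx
- 8 x^{3} - 24 x^{2} - 44 x + 10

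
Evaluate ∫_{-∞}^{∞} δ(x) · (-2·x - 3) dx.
-3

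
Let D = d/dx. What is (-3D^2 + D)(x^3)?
3 x \left(x - 6\right)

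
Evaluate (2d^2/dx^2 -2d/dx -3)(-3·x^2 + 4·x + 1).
9 x^{2} - 23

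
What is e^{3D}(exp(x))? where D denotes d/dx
e^{x + 3}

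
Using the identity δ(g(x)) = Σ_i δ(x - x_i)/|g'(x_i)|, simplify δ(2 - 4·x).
\frac{\delta(x - 1/2)}{4}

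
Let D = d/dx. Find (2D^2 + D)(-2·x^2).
- 4 x - 8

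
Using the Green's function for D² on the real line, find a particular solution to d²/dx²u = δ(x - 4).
\frac{|x - 4|}{2}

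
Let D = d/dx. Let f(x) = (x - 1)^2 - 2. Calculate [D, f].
2 x - 2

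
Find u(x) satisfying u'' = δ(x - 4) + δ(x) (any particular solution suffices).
\frac{|x - 4|}{2} + \frac{|x|}{2}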